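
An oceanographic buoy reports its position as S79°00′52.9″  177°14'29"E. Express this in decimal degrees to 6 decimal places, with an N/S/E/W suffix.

Latitude: 79 + 0/60 + 52.9/3600 = 79.0146944
Longitude: 177° + 14/60 + 29/3600 = 177 + 0.233333 + 0.008056 = 177.2413889

79.014694° S, 177.241389° E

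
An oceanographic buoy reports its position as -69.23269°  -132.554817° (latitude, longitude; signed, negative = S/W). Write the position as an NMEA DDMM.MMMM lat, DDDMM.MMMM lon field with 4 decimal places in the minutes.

6913.9614,S / 13233.2890,W

Latitude is negative → S; |value| = 69.232690
Lat: 69° + 0.232690 × 60 = 69° 13.961400′
Longitude is negative → W; |value| = 132.554817
Longitude: fractional part 0.554817 → 33.289020 minutes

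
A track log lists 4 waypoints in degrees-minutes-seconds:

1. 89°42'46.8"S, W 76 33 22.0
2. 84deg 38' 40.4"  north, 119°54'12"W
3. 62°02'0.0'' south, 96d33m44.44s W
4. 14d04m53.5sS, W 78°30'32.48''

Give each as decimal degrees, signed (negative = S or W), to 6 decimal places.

Point 1:
  Lat: 42′ + 46.8″ = 42.78000′; 89 + 42.78000/60 = 89.7130000
  S ⇒ negate
  Lon: 76 + 33/60 + 22/3600 = 76.5561111
  W ⇒ negate
Point 2:
  Lat: 38′ + 40.4″ = 38.67333′; 84 + 38.67333/60 = 84.6445556
  N ⇒ keep positive
  Lon: 119 + 54/60 + 12/3600 = 119.9033333
  hemisphere W, so the sign is −
Point 3:
  φ: 62° + 2/60 + 0/3600 = 62 + 0.033333 + 0.000000 = 62.0333333
  S → negative
  Lon: 33′ + 44.44″ = 33.74067′; 96 + 33.74067/60 = 96.5623444
  W → negative
Point 4:
  Latitude: 14 + 4/60 + 53.5/3600 = 14.0815278
  S ⇒ negate
  Lon: 30′ + 32.48″ = 30.54133′; 78 + 30.54133/60 = 78.5090222
  W ⇒ negate

1. -89.713000, -76.556111
2. 84.644556, -119.903333
3. -62.033333, -96.562344
4. -14.081528, -78.509022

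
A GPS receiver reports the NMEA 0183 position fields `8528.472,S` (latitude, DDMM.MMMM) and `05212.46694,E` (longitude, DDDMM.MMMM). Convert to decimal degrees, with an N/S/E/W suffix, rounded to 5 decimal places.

85.47453° S, 52.20778° E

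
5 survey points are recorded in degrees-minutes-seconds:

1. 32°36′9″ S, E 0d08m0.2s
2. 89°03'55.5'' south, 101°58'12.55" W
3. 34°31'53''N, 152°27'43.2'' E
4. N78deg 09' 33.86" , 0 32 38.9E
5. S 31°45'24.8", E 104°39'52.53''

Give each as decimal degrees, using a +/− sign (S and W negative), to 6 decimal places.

1. -32.602500, 0.133389
2. -89.065417, -101.970153
3. 34.531389, 152.462000
4. 78.159406, 0.544139
5. -31.756889, 104.664592

Point 1:
  Latitude: 32 + 36/60 + 9/3600 = 32.6025000
  S → negative
  Longitude: 8′ + 0.2″ = 8.00333′; 0 + 8.00333/60 = 0.1333889
  E → positive
Point 2:
  Latitude: 89 + 3/60 + 55.5/3600 = 89.0654167
  S → negative
  Longitude: 101° + 58/60 + 12.55/3600 = 101 + 0.966667 + 0.003486 = 101.9701528
  W → negative
Point 3:
  φ: 31′ + 53″ = 31.88333′; 34 + 31.88333/60 = 34.5313889
  N → positive
  Lon: 152 + 27/60 + 43.2/3600 = 152.4620000
  E → positive
Point 4:
  Latitude: 9′ + 33.86″ = 9.56433′; 78 + 9.56433/60 = 78.1594056
  N → positive
  Lon: 32′ + 38.9″ = 32.64833′; 0 + 32.64833/60 = 0.5441389
  E ⇒ keep positive
Point 5:
  Lat: 45′ + 24.8″ = 45.41333′; 31 + 45.41333/60 = 31.7568889
  S ⇒ negate
  Longitude: 104 + 39/60 + 52.53/3600 = 104.6645917
  E → positive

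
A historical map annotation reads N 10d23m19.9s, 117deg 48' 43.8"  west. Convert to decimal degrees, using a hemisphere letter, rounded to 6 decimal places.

Latitude: 23′ + 19.9″ = 23.33167′; 10 + 23.33167/60 = 10.3888611
Longitude: 48′ + 43.8″ = 48.73000′; 117 + 48.73000/60 = 117.8121667

10.388861° N, 117.812167° W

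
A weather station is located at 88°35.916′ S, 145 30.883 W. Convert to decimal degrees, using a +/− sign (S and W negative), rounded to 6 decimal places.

-88.598600, -145.514717

Latitude: 35.916′ = 0.598600°; total 88.5986000
S ⇒ negate
Longitude: 145 + 30.883/60 = 145.5147167
hemisphere W, so the sign is −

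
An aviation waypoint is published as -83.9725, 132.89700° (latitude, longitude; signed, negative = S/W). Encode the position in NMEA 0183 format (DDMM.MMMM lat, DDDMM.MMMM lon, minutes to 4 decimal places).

8358.3500,S / 13253.8200,E

Latitude is negative → S; |value| = 83.972500
Latitude: minutes = (83.972500 − 83) × 60 = 58.350000
Lon: minutes = (132.897000 − 132) × 60 = 53.820000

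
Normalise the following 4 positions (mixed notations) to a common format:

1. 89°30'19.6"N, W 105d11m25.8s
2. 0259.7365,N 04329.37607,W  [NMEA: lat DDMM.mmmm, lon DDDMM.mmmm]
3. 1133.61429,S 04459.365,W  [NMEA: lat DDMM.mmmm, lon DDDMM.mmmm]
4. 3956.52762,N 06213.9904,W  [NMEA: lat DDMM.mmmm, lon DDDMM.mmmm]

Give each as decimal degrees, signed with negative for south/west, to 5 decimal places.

Point 1:
  φ: 89 + 30/60 + 19.6/3600 = 89.505444
  N ⇒ keep positive
  λ: 105° + 11/60 + 25.8/3600 = 105 + 0.183333 + 0.007167 = 105.190500
  hemisphere W, so the sign is −
Point 2:
  Latitude: degrees = first 2 digits = 2, minutes = 59.7365; 2 + 59.7365/60 = 2.995608
  N ⇒ keep positive
  Longitude: degrees = first 3 digits = 43, minutes = 29.37607; 43 + 29.37607/60 = 43.489601
  W → negative
Point 3:
  Lat: split at 2 digits → 11° and 33.61429′; 11 + 33.61429/60 = 11.560238
  hemisphere S, so the sign is −
  λ: degrees = first 3 digits = 44, minutes = 59.365; 44 + 59.365/60 = 44.989417
  hemisphere W, so the sign is −
Point 4:
  φ: split at 2 digits → 39° and 56.52762′; 39 + 56.52762/60 = 39.942127
  N → positive
  λ: degrees = first 3 digits = 62, minutes = 13.9904; 62 + 13.9904/60 = 62.233173
  W ⇒ negate

1. 89.50544, -105.19050
2. 2.99561, -43.48960
3. -11.56024, -44.98942
4. 39.94213, -62.23317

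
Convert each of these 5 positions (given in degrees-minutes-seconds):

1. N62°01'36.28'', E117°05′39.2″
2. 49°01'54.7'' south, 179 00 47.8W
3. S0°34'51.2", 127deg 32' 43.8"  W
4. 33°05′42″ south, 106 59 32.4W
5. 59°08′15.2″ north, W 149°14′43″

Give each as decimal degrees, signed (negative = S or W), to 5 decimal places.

1. 62.02674, 117.09422
2. -49.03186, -179.01328
3. -0.58089, -127.54550
4. -33.09500, -106.99233
5. 59.13756, -149.24528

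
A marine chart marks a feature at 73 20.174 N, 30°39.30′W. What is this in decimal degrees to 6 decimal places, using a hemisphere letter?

Lat: 73 + 20.174/60 = 73.3362333
Longitude: 30 + 39.3/60 = 30.6550000

73.336233° N, 30.655000° W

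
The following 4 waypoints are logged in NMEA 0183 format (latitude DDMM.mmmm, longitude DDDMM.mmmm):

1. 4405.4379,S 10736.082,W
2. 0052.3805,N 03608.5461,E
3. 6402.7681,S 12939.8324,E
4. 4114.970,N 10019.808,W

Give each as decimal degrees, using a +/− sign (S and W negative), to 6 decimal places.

1. -44.090632, -107.601367
2. 0.873008, 36.142435
3. -64.046135, 129.663873
4. 41.249500, -100.330133

Point 1:
  Latitude: split at 2 digits → 44° and 5.4379′; 44 + 5.4379/60 = 44.0906317
  hemisphere S, so the sign is −
  λ: degrees = first 3 digits = 107, minutes = 36.082; 107 + 36.082/60 = 107.6013667
  hemisphere W, so the sign is −
Point 2:
  φ: degrees = first 2 digits = 0, minutes = 52.3805; 0 + 52.3805/60 = 0.8730083
  N ⇒ keep positive
  λ: split at 3 digits → 036° and 8.5461′; 36 + 8.5461/60 = 36.1424350
  E ⇒ keep positive
Point 3:
  φ: split at 2 digits → 64° and 2.7681′; 64 + 2.7681/60 = 64.0461350
  S ⇒ negate
  Longitude: degrees = first 3 digits = 129, minutes = 39.8324; 129 + 39.8324/60 = 129.6638733
  E → positive
Point 4:
  Lat: split at 2 digits → 41° and 14.97′; 41 + 14.97/60 = 41.2495000
  N → positive
  λ: split at 3 digits → 100° and 19.808′; 100 + 19.808/60 = 100.3301333
  W → negative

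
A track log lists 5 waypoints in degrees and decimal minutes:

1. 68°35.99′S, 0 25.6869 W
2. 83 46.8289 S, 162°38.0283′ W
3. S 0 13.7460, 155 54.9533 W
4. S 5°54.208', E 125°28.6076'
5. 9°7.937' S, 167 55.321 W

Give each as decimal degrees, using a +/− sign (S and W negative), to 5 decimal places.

Point 1:
  Latitude: 35.99′ = 0.599833°; total 68.599833
  S → negative
  λ: 25.6869′ = 0.428115°; total 0.428115
  W → negative
Point 2:
  Latitude: 83 + 46.8289/60 = 83.780482
  S ⇒ negate
  Longitude: 162 + 38.0283/60 = 162.633805
  W → negative
Point 3:
  Lat: 0 + 13.746/60 = 0.229100
  S ⇒ negate
  Longitude: 54.9533′ = 0.915888°; total 155.915888
  W → negative
Point 4:
  Lat: 5 + 54.208/60 = 5.903467
  S ⇒ negate
  Longitude: 28.6076′ = 0.476793°; total 125.476793
  E ⇒ keep positive
Point 5:
  φ: 7.937′ = 0.132283°; total 9.132283
  S → negative
  Lon: 55.321′ = 0.922017°; total 167.922017
  W → negative

1. -68.59983, -0.42812
2. -83.78048, -162.63381
3. -0.22910, -155.91589
4. -5.90347, 125.47679
5. -9.13228, -167.92202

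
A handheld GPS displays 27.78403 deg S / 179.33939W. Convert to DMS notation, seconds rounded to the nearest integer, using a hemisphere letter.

27°47′3″ S, 179°20′22″ W

φ: whole degrees 27; 47.04180′ → 47′ and 2.51″
Longitude: 0.339390° → 20.36340′; 0.36340 × 60 = 21.80″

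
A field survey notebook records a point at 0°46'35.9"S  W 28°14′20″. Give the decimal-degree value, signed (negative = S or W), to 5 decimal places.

-0.77664, -28.23889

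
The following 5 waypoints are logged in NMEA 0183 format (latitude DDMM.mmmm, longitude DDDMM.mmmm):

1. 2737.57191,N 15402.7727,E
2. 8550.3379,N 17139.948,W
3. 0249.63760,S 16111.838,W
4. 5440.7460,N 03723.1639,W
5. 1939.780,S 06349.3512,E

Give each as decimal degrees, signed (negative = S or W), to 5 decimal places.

Point 1:
  Latitude: split at 2 digits → 27° and 37.57191′; 27 + 37.57191/60 = 27.626199
  N ⇒ keep positive
  λ: split at 3 digits → 154° and 2.7727′; 154 + 2.7727/60 = 154.046212
  E → positive
Point 2:
  Latitude: degrees = first 2 digits = 85, minutes = 50.3379; 85 + 50.3379/60 = 85.838965
  N → positive
  λ: split at 3 digits → 171° and 39.948′; 171 + 39.948/60 = 171.665800
  W ⇒ negate
Point 3:
  Latitude: degrees = first 2 digits = 2, minutes = 49.6376; 2 + 49.6376/60 = 2.827293
  S → negative
  Longitude: split at 3 digits → 161° and 11.838′; 161 + 11.838/60 = 161.197300
  W → negative
Point 4:
  φ: degrees = first 2 digits = 54, minutes = 40.746; 54 + 40.746/60 = 54.679100
  N → positive
  λ: degrees = first 3 digits = 37, minutes = 23.1639; 37 + 23.1639/60 = 37.386065
  W ⇒ negate
Point 5:
  φ: split at 2 digits → 19° and 39.78′; 19 + 39.78/60 = 19.663000
  hemisphere S, so the sign is −
  Longitude: degrees = first 3 digits = 63, minutes = 49.3512; 63 + 49.3512/60 = 63.822520
  E ⇒ keep positive

1. 27.62620, 154.04621
2. 85.83897, -171.66580
3. -2.82729, -161.19730
4. 54.67910, -37.38607
5. -19.66300, 63.82252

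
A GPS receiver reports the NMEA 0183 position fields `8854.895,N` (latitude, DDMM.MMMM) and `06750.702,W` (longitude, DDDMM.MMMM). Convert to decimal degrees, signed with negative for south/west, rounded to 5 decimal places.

φ: degrees = first 2 digits = 88, minutes = 54.895; 88 + 54.895/60 = 88.914917
N → positive
λ: split at 3 digits → 067° and 50.702′; 67 + 50.702/60 = 67.845033
W → negative

88.91492, -67.84503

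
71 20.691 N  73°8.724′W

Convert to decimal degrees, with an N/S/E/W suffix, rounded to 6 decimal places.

71.344850° N, 73.145400° W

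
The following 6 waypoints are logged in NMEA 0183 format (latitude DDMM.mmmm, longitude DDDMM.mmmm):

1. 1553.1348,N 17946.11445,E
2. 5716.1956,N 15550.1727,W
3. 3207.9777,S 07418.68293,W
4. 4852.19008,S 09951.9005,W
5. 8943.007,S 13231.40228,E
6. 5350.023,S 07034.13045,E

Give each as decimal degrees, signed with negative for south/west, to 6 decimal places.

Point 1:
  Latitude: degrees = first 2 digits = 15, minutes = 53.1348; 15 + 53.1348/60 = 15.8855800
  N ⇒ keep positive
  Lon: degrees = first 3 digits = 179, minutes = 46.11445; 179 + 46.11445/60 = 179.7685742
  E → positive
Point 2:
  φ: degrees = first 2 digits = 57, minutes = 16.1956; 57 + 16.1956/60 = 57.2699267
  N ⇒ keep positive
  Longitude: split at 3 digits → 155° and 50.1727′; 155 + 50.1727/60 = 155.8362117
  W ⇒ negate
Point 3:
  Lat: split at 2 digits → 32° and 7.9777′; 32 + 7.9777/60 = 32.1329617
  hemisphere S, so the sign is −
  Lon: degrees = first 3 digits = 74, minutes = 18.68293; 74 + 18.68293/60 = 74.3113822
  hemisphere W, so the sign is −
Point 4:
  φ: split at 2 digits → 48° and 52.19008′; 48 + 52.19008/60 = 48.8698347
  S → negative
  λ: degrees = first 3 digits = 99, minutes = 51.9005; 99 + 51.9005/60 = 99.8650083
  W ⇒ negate
Point 5:
  Lat: split at 2 digits → 89° and 43.007′; 89 + 43.007/60 = 89.7167833
  hemisphere S, so the sign is −
  Lon: split at 3 digits → 132° and 31.40228′; 132 + 31.40228/60 = 132.5233713
  E → positive
Point 6:
  Latitude: degrees = first 2 digits = 53, minutes = 50.023; 53 + 50.023/60 = 53.8337167
  hemisphere S, so the sign is −
  Longitude: degrees = first 3 digits = 70, minutes = 34.13045; 70 + 34.13045/60 = 70.5688408
  E ⇒ keep positive

1. 15.885580, 179.768574
2. 57.269927, -155.836212
3. -32.132962, -74.311382
4. -48.869835, -99.865008
5. -89.716783, 132.523371
6. -53.833717, 70.568841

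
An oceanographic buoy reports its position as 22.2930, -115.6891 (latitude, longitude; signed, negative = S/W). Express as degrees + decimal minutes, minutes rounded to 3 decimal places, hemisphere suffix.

φ: minutes = (22.293000 − 22) × 60 = 17.58000
Longitude is negative → W; |value| = 115.689100
Lon: 115° + 0.689100 × 60 = 115° 41.34600′

22° 17.580′ N, 115° 41.346′ W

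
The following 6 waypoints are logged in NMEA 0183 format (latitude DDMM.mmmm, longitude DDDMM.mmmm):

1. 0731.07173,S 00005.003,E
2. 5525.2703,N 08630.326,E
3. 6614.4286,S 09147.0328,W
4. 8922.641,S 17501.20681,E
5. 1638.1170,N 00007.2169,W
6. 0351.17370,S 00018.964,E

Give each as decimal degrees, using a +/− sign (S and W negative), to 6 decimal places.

Point 1:
  φ: degrees = first 2 digits = 7, minutes = 31.07173; 7 + 31.07173/60 = 7.5178622
  S → negative
  λ: split at 3 digits → 000° and 5.003′; 0 + 5.003/60 = 0.0833833
  E ⇒ keep positive
Point 2:
  φ: split at 2 digits → 55° and 25.2703′; 55 + 25.2703/60 = 55.4211717
  N ⇒ keep positive
  Longitude: degrees = first 3 digits = 86, minutes = 30.326; 86 + 30.326/60 = 86.5054333
  E ⇒ keep positive
Point 3:
  Latitude: split at 2 digits → 66° and 14.4286′; 66 + 14.4286/60 = 66.2404767
  S ⇒ negate
  λ: degrees = first 3 digits = 91, minutes = 47.0328; 91 + 47.0328/60 = 91.7838800
  W ⇒ negate
Point 4:
  φ: degrees = first 2 digits = 89, minutes = 22.641; 89 + 22.641/60 = 89.3773500
  S ⇒ negate
  λ: split at 3 digits → 175° and 1.20681′; 175 + 1.20681/60 = 175.0201135
  E ⇒ keep positive
Point 5:
  φ: degrees = first 2 digits = 16, minutes = 38.117; 16 + 38.117/60 = 16.6352833
  N ⇒ keep positive
  λ: degrees = first 3 digits = 0, minutes = 7.2169; 0 + 7.2169/60 = 0.1202817
  W → negative
Point 6:
  Lat: split at 2 digits → 03° and 51.1737′; 3 + 51.1737/60 = 3.8528950
  S ⇒ negate
  Longitude: degrees = first 3 digits = 0, minutes = 18.964; 0 + 18.964/60 = 0.3160667
  E ⇒ keep positive

1. -7.517862, 0.083383
2. 55.421172, 86.505433
3. -66.240477, -91.783880
4. -89.377350, 175.020114
5. 16.635283, -0.120282
6. -3.852895, 0.316067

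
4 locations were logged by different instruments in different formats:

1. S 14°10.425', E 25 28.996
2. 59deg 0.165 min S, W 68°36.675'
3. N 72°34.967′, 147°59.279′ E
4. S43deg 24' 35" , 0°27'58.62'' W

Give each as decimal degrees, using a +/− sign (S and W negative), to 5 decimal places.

1. -14.17375, 25.48327
2. -59.00275, -68.61125
3. 72.58278, 147.98798
4. -43.40972, -0.46628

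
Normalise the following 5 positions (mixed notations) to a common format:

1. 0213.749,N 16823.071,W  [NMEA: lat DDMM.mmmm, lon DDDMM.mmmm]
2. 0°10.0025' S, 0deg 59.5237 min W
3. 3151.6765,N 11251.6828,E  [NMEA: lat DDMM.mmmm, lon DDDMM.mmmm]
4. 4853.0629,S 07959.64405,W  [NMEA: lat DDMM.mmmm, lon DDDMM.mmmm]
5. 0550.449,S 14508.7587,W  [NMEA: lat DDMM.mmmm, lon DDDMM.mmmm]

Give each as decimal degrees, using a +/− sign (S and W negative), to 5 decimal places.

Point 1:
  Lat: split at 2 digits → 02° and 13.749′; 2 + 13.749/60 = 2.229150
  N → positive
  λ: degrees = first 3 digits = 168, minutes = 23.071; 168 + 23.071/60 = 168.384517
  W → negative
Point 2:
  Latitude: 10.0025′ = 0.166708°; total 0.166708
  S ⇒ negate
  Longitude: 0 + 59.5237/60 = 0.992062
  W ⇒ negate
Point 3:
  Lat: degrees = first 2 digits = 31, minutes = 51.6765; 31 + 51.6765/60 = 31.861275
  N → positive
  Lon: split at 3 digits → 112° and 51.6828′; 112 + 51.6828/60 = 112.861380
  E → positive
Point 4:
  Lat: degrees = first 2 digits = 48, minutes = 53.0629; 48 + 53.0629/60 = 48.884382
  S → negative
  Longitude: split at 3 digits → 079° and 59.64405′; 79 + 59.64405/60 = 79.994068
  hemisphere W, so the sign is −
Point 5:
  φ: split at 2 digits → 05° and 50.449′; 5 + 50.449/60 = 5.840817
  S → negative
  Lon: degrees = first 3 digits = 145, minutes = 8.7587; 145 + 8.7587/60 = 145.145978
  W → negative

1. 2.22915, -168.38452
2. -0.16671, -0.99206
3. 31.86128, 112.86138
4. -48.88438, -79.99407
5. -5.84082, -145.14598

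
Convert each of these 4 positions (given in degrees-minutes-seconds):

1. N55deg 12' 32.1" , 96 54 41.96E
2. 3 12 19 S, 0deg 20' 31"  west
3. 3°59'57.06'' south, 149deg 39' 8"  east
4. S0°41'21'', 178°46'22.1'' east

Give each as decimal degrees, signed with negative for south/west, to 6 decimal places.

1. 55.208917, 96.911656
2. -3.205278, -0.341944
3. -3.999183, 149.652222
4. -0.689167, 178.772806

Point 1:
  Latitude: 55 + 12/60 + 32.1/3600 = 55.2089167
  N → positive
  Longitude: 96° + 54/60 + 41.96/3600 = 96 + 0.900000 + 0.011656 = 96.9116556
  E → positive
Point 2:
  Lat: 3 + 12/60 + 19/3600 = 3.2052778
  hemisphere S, so the sign is −
  Lon: 20′ + 31″ = 20.51667′; 0 + 20.51667/60 = 0.3419444
  W → negative
Point 3:
  φ: 3 + 59/60 + 57.06/3600 = 3.9991833
  hemisphere S, so the sign is −
  Longitude: 39′ + 8″ = 39.13333′; 149 + 39.13333/60 = 149.6522222
  E ⇒ keep positive
Point 4:
  Lat: 0 + 41/60 + 21/3600 = 0.6891667
  S ⇒ negate
  Longitude: 46′ + 22.1″ = 46.36833′; 178 + 46.36833/60 = 178.7728056
  E → positive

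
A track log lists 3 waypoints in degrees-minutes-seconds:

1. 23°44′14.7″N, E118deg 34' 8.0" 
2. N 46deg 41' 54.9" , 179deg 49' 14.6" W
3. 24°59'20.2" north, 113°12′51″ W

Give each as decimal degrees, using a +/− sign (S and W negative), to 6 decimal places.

Point 1:
  φ: 23 + 44/60 + 14.7/3600 = 23.7374167
  N ⇒ keep positive
  λ: 118 + 34/60 + 8/3600 = 118.5688889
  E → positive
Point 2:
  φ: 46 + 41/60 + 54.9/3600 = 46.6985833
  N → positive
  Lon: 49′ + 14.6″ = 49.24333′; 179 + 49.24333/60 = 179.8207222
  W → negative
Point 3:
  Latitude: 24 + 59/60 + 20.2/3600 = 24.9889444
  N ⇒ keep positive
  Longitude: 12′ + 51″ = 12.85000′; 113 + 12.85000/60 = 113.2141667
  hemisphere W, so the sign is −

1. 23.737417, 118.568889
2. 46.698583, -179.820722
3. 24.988944, -113.214167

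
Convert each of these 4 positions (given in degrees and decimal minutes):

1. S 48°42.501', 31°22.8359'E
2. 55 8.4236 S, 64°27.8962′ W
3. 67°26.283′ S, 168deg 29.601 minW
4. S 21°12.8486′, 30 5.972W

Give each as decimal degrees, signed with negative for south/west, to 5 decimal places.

1. -48.70835, 31.38060
2. -55.14039, -64.46494
3. -67.43805, -168.49335
4. -21.21414, -30.09953

Point 1:
  Latitude: 48 + 42.501/60 = 48.708350
  S → negative
  λ: 31 + 22.8359/60 = 31.380598
  E → positive
Point 2:
  Lat: 8.4236′ = 0.140393°; total 55.140393
  S → negative
  Longitude: 27.8962′ = 0.464937°; total 64.464937
  W ⇒ negate
Point 3:
  Latitude: 67 + 26.283/60 = 67.438050
  S → negative
  λ: 168 + 29.601/60 = 168.493350
  W → negative
Point 4:
  Lat: 12.8486′ = 0.214143°; total 21.214143
  hemisphere S, so the sign is −
  Longitude: 5.972′ = 0.099533°; total 30.099533
  W ⇒ negate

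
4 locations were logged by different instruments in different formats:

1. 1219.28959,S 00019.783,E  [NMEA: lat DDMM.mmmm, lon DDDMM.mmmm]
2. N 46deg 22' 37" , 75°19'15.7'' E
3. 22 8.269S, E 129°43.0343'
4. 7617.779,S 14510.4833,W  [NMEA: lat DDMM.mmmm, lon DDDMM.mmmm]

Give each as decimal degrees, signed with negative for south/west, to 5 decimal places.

Point 1:
  φ: degrees = first 2 digits = 12, minutes = 19.28959; 12 + 19.28959/60 = 12.321493
  S → negative
  Longitude: split at 3 digits → 000° and 19.783′; 0 + 19.783/60 = 0.329717
  E → positive
Point 2:
  Latitude: 22′ + 37″ = 22.61667′; 46 + 22.61667/60 = 46.376944
  N → positive
  λ: 19′ + 15.7″ = 19.26167′; 75 + 19.26167/60 = 75.321028
  E → positive
Point 3:
  φ: 8.269′ = 0.137817°; total 22.137817
  S → negative
  Lon: 43.0343′ = 0.717238°; total 129.717238
  E → positive
Point 4:
  Latitude: split at 2 digits → 76° and 17.779′; 76 + 17.779/60 = 76.296317
  hemisphere S, so the sign is −
  λ: degrees = first 3 digits = 145, minutes = 10.4833; 145 + 10.4833/60 = 145.174722
  W ⇒ negate

1. -12.32149, 0.32972
2. 46.37694, 75.32103
3. -22.13782, 129.71724
4. -76.29632, -145.17472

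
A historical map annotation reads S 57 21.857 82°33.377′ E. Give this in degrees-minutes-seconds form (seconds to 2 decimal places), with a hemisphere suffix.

57°21′51.42″ S, 82°33′22.62″ E

Lat: 21.85700′ → 21′ and 0.85700 × 60 = 51.4200″
Longitude: 33.37700′ → 33′ and 0.37700 × 60 = 22.6200″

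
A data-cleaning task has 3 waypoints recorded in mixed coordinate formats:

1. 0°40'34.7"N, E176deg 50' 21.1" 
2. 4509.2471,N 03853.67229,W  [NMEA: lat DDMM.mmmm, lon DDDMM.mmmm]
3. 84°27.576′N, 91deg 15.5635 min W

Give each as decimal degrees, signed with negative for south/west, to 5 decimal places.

Point 1:
  φ: 40′ + 34.7″ = 40.57833′; 0 + 40.57833/60 = 0.676306
  N → positive
  λ: 50′ + 21.1″ = 50.35167′; 176 + 50.35167/60 = 176.839194
  E ⇒ keep positive
Point 2:
  Lat: split at 2 digits → 45° and 9.2471′; 45 + 9.2471/60 = 45.154118
  N ⇒ keep positive
  Longitude: split at 3 digits → 038° and 53.67229′; 38 + 53.67229/60 = 38.894538
  W ⇒ negate
Point 3:
  Latitude: 84 + 27.576/60 = 84.459600
  N → positive
  Lon: 15.5635′ = 0.259392°; total 91.259392
  hemisphere W, so the sign is −

1. 0.67631, 176.83919
2. 45.15412, -38.89454
3. 84.45960, -91.25939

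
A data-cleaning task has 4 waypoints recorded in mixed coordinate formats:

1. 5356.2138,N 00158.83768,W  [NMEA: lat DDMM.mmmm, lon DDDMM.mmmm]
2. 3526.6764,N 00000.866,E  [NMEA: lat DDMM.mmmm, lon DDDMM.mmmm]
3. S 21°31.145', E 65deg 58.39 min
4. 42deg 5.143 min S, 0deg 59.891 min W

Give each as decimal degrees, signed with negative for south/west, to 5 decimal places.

Point 1:
  φ: degrees = first 2 digits = 53, minutes = 56.2138; 53 + 56.2138/60 = 53.936897
  N ⇒ keep positive
  Lon: degrees = first 3 digits = 1, minutes = 58.83768; 1 + 58.83768/60 = 1.980628
  hemisphere W, so the sign is −
Point 2:
  Lat: split at 2 digits → 35° and 26.6764′; 35 + 26.6764/60 = 35.444607
  N → positive
  Lon: degrees = first 3 digits = 0, minutes = 0.866; 0 + 0.866/60 = 0.014433
  E → positive
Point 3:
  Lat: 31.145′ = 0.519083°; total 21.519083
  S ⇒ negate
  λ: 65 + 58.39/60 = 65.973167
  E ⇒ keep positive
Point 4:
  Latitude: 5.143′ = 0.085717°; total 42.085717
  S ⇒ negate
  Lon: 0 + 59.891/60 = 0.998183
  W → negative

1. 53.93690, -1.98063
2. 35.44461, 0.01443
3. -21.51908, 65.97317
4. -42.08572, -0.99818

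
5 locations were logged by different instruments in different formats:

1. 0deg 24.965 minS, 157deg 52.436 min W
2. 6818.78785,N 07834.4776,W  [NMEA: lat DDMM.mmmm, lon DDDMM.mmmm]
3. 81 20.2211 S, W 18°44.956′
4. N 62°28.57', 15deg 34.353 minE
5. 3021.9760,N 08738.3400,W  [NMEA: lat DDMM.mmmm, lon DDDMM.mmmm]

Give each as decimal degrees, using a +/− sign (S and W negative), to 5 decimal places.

1. -0.41608, -157.87393
2. 68.31313, -78.57463
3. -81.33702, -18.74927
4. 62.47617, 15.57255
5. 30.36627, -87.63900

Point 1:
  φ: 24.965′ = 0.416083°; total 0.416083
  S → negative
  Longitude: 157 + 52.436/60 = 157.873933
  W → negative
Point 2:
  Lat: split at 2 digits → 68° and 18.78785′; 68 + 18.78785/60 = 68.313131
  N ⇒ keep positive
  Lon: split at 3 digits → 078° and 34.4776′; 78 + 34.4776/60 = 78.574627
  W ⇒ negate
Point 3:
  Latitude: 20.2211′ = 0.337018°; total 81.337018
  S → negative
  λ: 44.956′ = 0.749267°; total 18.749267
  W → negative
Point 4:
  φ: 62 + 28.57/60 = 62.476167
  N ⇒ keep positive
  Longitude: 15 + 34.353/60 = 15.572550
  E ⇒ keep positive
Point 5:
  Latitude: split at 2 digits → 30° and 21.976′; 30 + 21.976/60 = 30.366267
  N → positive
  λ: degrees = first 3 digits = 87, minutes = 38.34; 87 + 38.34/60 = 87.639000
  hemisphere W, so the sign is −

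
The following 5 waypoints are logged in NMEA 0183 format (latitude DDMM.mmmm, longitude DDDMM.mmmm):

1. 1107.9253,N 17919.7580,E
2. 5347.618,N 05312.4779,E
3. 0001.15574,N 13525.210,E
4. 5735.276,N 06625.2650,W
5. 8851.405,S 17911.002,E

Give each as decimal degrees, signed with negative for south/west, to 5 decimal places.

Point 1:
  Lat: degrees = first 2 digits = 11, minutes = 7.9253; 11 + 7.9253/60 = 11.132088
  N ⇒ keep positive
  λ: split at 3 digits → 179° and 19.758′; 179 + 19.758/60 = 179.329300
  E ⇒ keep positive
Point 2:
  Latitude: degrees = first 2 digits = 53, minutes = 47.618; 53 + 47.618/60 = 53.793633
  N ⇒ keep positive
  Lon: degrees = first 3 digits = 53, minutes = 12.4779; 53 + 12.4779/60 = 53.207965
  E ⇒ keep positive
Point 3:
  φ: degrees = first 2 digits = 0, minutes = 1.15574; 0 + 1.15574/60 = 0.019262
  N ⇒ keep positive
  Lon: degrees = first 3 digits = 135, minutes = 25.21; 135 + 25.21/60 = 135.420167
  E → positive
Point 4:
  Latitude: degrees = first 2 digits = 57, minutes = 35.276; 57 + 35.276/60 = 57.587933
  N → positive
  Longitude: degrees = first 3 digits = 66, minutes = 25.265; 66 + 25.265/60 = 66.421083
  W → negative
Point 5:
  Lat: degrees = first 2 digits = 88, minutes = 51.405; 88 + 51.405/60 = 88.856750
  S ⇒ negate
  λ: split at 3 digits → 179° and 11.002′; 179 + 11.002/60 = 179.183367
  E ⇒ keep positive

1. 11.13209, 179.32930
2. 53.79363, 53.20797
3. 0.01926, 135.42017
4. 57.58793, -66.42108
5. -88.85675, 179.18337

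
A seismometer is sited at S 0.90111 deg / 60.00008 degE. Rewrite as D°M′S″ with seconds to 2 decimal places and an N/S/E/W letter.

0°54′4.00″ S, 60°00′0.29″ E

Latitude: whole degrees 0; 54.06660′ → 54′ and 3.9960″
Longitude: 0.000080° → 0.00480′; 0.00480 × 60 = 0.2880″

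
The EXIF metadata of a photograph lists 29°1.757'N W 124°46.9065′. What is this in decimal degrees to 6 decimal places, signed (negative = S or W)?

29.029283, -124.781775

Latitude: 29 + 1.757/60 = 29.0292833
N → positive
Lon: 124 + 46.9065/60 = 124.7817750
W ⇒ negate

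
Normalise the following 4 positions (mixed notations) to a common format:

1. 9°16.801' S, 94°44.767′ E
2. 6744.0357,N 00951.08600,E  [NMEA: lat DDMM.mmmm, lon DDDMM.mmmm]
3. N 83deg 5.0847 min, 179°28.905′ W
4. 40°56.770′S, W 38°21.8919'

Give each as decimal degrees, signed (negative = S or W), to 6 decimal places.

1. -9.280017, 94.746117
2. 67.733928, 9.851433
3. 83.084745, -179.481750
4. -40.946167, -38.364865

Point 1:
  Latitude: 9 + 16.801/60 = 9.2800167
  S ⇒ negate
  Longitude: 94 + 44.767/60 = 94.7461167
  E ⇒ keep positive
Point 2:
  Lat: split at 2 digits → 67° and 44.0357′; 67 + 44.0357/60 = 67.7339283
  N ⇒ keep positive
  λ: split at 3 digits → 009° and 51.086′; 9 + 51.086/60 = 9.8514333
  E → positive
Point 3:
  Lat: 5.0847′ = 0.084745°; total 83.0847450
  N ⇒ keep positive
  Lon: 179 + 28.905/60 = 179.4817500
  W ⇒ negate
Point 4:
  Latitude: 56.77′ = 0.946167°; total 40.9461667
  S → negative
  Lon: 21.8919′ = 0.364865°; total 38.3648650
  W ⇒ negate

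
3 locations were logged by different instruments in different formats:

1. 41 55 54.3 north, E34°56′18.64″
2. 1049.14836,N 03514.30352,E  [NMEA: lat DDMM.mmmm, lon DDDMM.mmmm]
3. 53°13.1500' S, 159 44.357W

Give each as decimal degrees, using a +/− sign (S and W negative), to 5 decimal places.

Point 1:
  Latitude: 41 + 55/60 + 54.3/3600 = 41.931750
  N → positive
  Longitude: 34 + 56/60 + 18.64/3600 = 34.938511
  E → positive
Point 2:
  φ: degrees = first 2 digits = 10, minutes = 49.14836; 10 + 49.14836/60 = 10.819139
  N → positive
  Lon: degrees = first 3 digits = 35, minutes = 14.30352; 35 + 14.30352/60 = 35.238392
  E → positive
Point 3:
  φ: 13.15′ = 0.219167°; total 53.219167
  S ⇒ negate
  Longitude: 159 + 44.357/60 = 159.739283
  W → negative

1. 41.93175, 34.93851
2. 10.81914, 35.23839
3. -53.21917, -159.73928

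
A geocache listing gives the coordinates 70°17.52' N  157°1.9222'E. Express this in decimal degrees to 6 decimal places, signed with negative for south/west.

Lat: 70 + 17.52/60 = 70.2920000
N → positive
λ: 1.9222′ = 0.032037°; total 157.0320367
E ⇒ keep positive

70.292000, 157.032037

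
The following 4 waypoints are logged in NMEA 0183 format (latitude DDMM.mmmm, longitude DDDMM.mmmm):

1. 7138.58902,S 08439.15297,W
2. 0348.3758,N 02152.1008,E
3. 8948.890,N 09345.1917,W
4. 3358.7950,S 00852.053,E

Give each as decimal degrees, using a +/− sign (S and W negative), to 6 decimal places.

1. -71.643150, -84.652550
2. 3.806263, 21.868347
3. 89.814833, -93.753195
4. -33.979917, 8.867550

Point 1:
  φ: degrees = first 2 digits = 71, minutes = 38.58902; 71 + 38.58902/60 = 71.6431503
  S ⇒ negate
  Lon: degrees = first 3 digits = 84, minutes = 39.15297; 84 + 39.15297/60 = 84.6525495
  W ⇒ negate
Point 2:
  φ: split at 2 digits → 03° and 48.3758′; 3 + 48.3758/60 = 3.8062633
  N ⇒ keep positive
  λ: split at 3 digits → 021° and 52.1008′; 21 + 52.1008/60 = 21.8683467
  E → positive
Point 3:
  Latitude: degrees = first 2 digits = 89, minutes = 48.89; 89 + 48.89/60 = 89.8148333
  N → positive
  λ: degrees = first 3 digits = 93, minutes = 45.1917; 93 + 45.1917/60 = 93.7531950
  W ⇒ negate
Point 4:
  Latitude: degrees = first 2 digits = 33, minutes = 58.795; 33 + 58.795/60 = 33.9799167
  S ⇒ negate
  Lon: degrees = first 3 digits = 8, minutes = 52.053; 8 + 52.053/60 = 8.8675500
  E → positive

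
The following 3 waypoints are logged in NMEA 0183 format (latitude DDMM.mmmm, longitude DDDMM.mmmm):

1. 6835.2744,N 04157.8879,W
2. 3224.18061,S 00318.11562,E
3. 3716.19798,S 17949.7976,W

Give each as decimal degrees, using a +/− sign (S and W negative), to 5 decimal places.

1. 68.58791, -41.96480
2. -32.40301, 3.30193
3. -37.26997, -179.82996

Point 1:
  φ: split at 2 digits → 68° and 35.2744′; 68 + 35.2744/60 = 68.587907
  N → positive
  Longitude: degrees = first 3 digits = 41, minutes = 57.8879; 41 + 57.8879/60 = 41.964798
  hemisphere W, so the sign is −
Point 2:
  Lat: split at 2 digits → 32° and 24.18061′; 32 + 24.18061/60 = 32.403010
  S → negative
  Lon: degrees = first 3 digits = 3, minutes = 18.11562; 3 + 18.11562/60 = 3.301927
  E ⇒ keep positive
Point 3:
  Latitude: degrees = first 2 digits = 37, minutes = 16.19798; 37 + 16.19798/60 = 37.269966
  hemisphere S, so the sign is −
  λ: split at 3 digits → 179° and 49.7976′; 179 + 49.7976/60 = 179.829960
  W → negative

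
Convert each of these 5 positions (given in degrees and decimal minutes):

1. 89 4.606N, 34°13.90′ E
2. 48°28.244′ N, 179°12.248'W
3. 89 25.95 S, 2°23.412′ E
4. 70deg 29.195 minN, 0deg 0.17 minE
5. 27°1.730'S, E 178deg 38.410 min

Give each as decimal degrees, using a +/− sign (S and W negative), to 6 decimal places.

1. 89.076767, 34.231667
2. 48.470733, -179.204133
3. -89.432500, 2.390200
4. 70.486583, 0.002833
5. -27.028833, 178.640167

Point 1:
  Lat: 4.606′ = 0.076767°; total 89.0767667
  N → positive
  Longitude: 13.9′ = 0.231667°; total 34.2316667
  E ⇒ keep positive
Point 2:
  Latitude: 48 + 28.244/60 = 48.4707333
  N ⇒ keep positive
  λ: 179 + 12.248/60 = 179.2041333
  W → negative
Point 3:
  Latitude: 25.95′ = 0.432500°; total 89.4325000
  hemisphere S, so the sign is −
  λ: 2 + 23.412/60 = 2.3902000
  E ⇒ keep positive
Point 4:
  Lat: 29.195′ = 0.486583°; total 70.4865833
  N ⇒ keep positive
  λ: 0 + 0.17/60 = 0.0028333
  E → positive
Point 5:
  φ: 27 + 1.73/60 = 27.0288333
  hemisphere S, so the sign is −
  Lon: 38.41′ = 0.640167°; total 178.6401667
  E ⇒ keep positive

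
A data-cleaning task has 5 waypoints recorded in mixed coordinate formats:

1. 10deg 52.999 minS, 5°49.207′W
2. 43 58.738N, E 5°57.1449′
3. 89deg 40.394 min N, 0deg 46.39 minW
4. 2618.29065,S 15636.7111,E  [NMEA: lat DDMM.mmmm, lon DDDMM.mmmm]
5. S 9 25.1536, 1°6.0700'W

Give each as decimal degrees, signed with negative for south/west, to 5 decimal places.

Point 1:
  Latitude: 10 + 52.999/60 = 10.883317
  S → negative
  λ: 49.207′ = 0.820117°; total 5.820117
  W → negative
Point 2:
  φ: 43 + 58.738/60 = 43.978967
  N → positive
  Lon: 5 + 57.1449/60 = 5.952415
  E ⇒ keep positive
Point 3:
  Lat: 89 + 40.394/60 = 89.673233
  N → positive
  λ: 0 + 46.39/60 = 0.773167
  W ⇒ negate
Point 4:
  φ: degrees = first 2 digits = 26, minutes = 18.29065; 26 + 18.29065/60 = 26.304844
  S → negative
  λ: degrees = first 3 digits = 156, minutes = 36.7111; 156 + 36.7111/60 = 156.611852
  E → positive
Point 5:
  Latitude: 9 + 25.1536/60 = 9.419227
  S → negative
  Lon: 6.07′ = 0.101167°; total 1.101167
  W → negative

1. -10.88332, -5.82012
2. 43.97897, 5.95242
3. 89.67323, -0.77317
4. -26.30484, 156.61185
5. -9.41923, -1.10117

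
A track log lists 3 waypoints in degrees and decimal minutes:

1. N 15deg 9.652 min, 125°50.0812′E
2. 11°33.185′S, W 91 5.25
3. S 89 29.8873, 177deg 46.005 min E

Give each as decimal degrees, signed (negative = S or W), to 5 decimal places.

1. 15.16087, 125.83469
2. -11.55308, -91.08750
3. -89.49812, 177.76675

Point 1:
  φ: 9.652′ = 0.160867°; total 15.160867
  N ⇒ keep positive
  Longitude: 50.0812′ = 0.834687°; total 125.834687
  E ⇒ keep positive
Point 2:
  φ: 11 + 33.185/60 = 11.553083
  S → negative
  Longitude: 91 + 5.25/60 = 91.087500
  W ⇒ negate
Point 3:
  Latitude: 89 + 29.8873/60 = 89.498122
  S → negative
  λ: 46.005′ = 0.766750°; total 177.766750
  E → positive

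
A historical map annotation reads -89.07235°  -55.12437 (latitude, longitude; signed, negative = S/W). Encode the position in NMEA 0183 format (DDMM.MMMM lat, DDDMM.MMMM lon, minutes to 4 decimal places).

8904.3410,S / 05507.4622,W

Latitude is negative → S; |value| = 89.072350
Lat: 89° + 0.072350 × 60 = 89° 4.341000′
Longitude is negative → W; |value| = 55.124370
λ: 55° + 0.124370 × 60 = 55° 7.462200′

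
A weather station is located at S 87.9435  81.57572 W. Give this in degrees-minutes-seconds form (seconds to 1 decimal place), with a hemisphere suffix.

87°56′36.6″ S, 81°34′32.6″ W

Latitude: 0.943500° → 56.61000′; 0.61000 × 60 = 36.600″
λ: 0.575720 × 60 = 34.54320′ → 34′, remainder × 60 = 32.592″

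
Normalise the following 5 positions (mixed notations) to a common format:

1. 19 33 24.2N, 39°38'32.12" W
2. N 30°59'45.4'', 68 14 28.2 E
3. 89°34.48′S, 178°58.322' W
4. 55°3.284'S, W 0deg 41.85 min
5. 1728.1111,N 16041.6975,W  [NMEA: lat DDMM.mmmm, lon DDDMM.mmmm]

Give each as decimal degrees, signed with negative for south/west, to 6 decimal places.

Point 1:
  Lat: 19 + 33/60 + 24.2/3600 = 19.5567222
  N → positive
  Lon: 39° + 38/60 + 32.12/3600 = 39 + 0.633333 + 0.008922 = 39.6422556
  hemisphere W, so the sign is −
Point 2:
  Lat: 59′ + 45.4″ = 59.75667′; 30 + 59.75667/60 = 30.9959444
  N → positive
  λ: 68° + 14/60 + 28.2/3600 = 68 + 0.233333 + 0.007833 = 68.2411667
  E ⇒ keep positive
Point 3:
  φ: 89 + 34.48/60 = 89.5746667
  S → negative
  λ: 58.322′ = 0.972033°; total 178.9720333
  W → negative
Point 4:
  Latitude: 3.284′ = 0.054733°; total 55.0547333
  hemisphere S, so the sign is −
  λ: 0 + 41.85/60 = 0.6975000
  hemisphere W, so the sign is −
Point 5:
  φ: split at 2 digits → 17° and 28.1111′; 17 + 28.1111/60 = 17.4685183
  N → positive
  λ: degrees = first 3 digits = 160, minutes = 41.6975; 160 + 41.6975/60 = 160.6949583
  W ⇒ negate

1. 19.556722, -39.642256
2. 30.995944, 68.241167
3. -89.574667, -178.972033
4. -55.054733, -0.697500
5. 17.468518, -160.694958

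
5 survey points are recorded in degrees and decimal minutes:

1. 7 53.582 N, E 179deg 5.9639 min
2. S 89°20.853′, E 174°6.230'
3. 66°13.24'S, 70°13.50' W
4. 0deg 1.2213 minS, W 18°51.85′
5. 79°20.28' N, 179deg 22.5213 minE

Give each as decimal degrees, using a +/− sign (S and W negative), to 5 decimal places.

1. 7.89303, 179.09940
2. -89.34755, 174.10383
3. -66.22067, -70.22500
4. -0.02036, -18.86417
5. 79.33800, 179.37536

Point 1:
  φ: 53.582′ = 0.893033°; total 7.893033
  N → positive
  Longitude: 5.9639′ = 0.099398°; total 179.099398
  E ⇒ keep positive
Point 2:
  Latitude: 20.853′ = 0.347550°; total 89.347550
  hemisphere S, so the sign is −
  Lon: 6.23′ = 0.103833°; total 174.103833
  E ⇒ keep positive
Point 3:
  Lat: 13.24′ = 0.220667°; total 66.220667
  S → negative
  Longitude: 13.5′ = 0.225000°; total 70.225000
  W ⇒ negate
Point 4:
  Latitude: 0 + 1.2213/60 = 0.020355
  S → negative
  λ: 18 + 51.85/60 = 18.864167
  W ⇒ negate
Point 5:
  φ: 20.28′ = 0.338000°; total 79.338000
  N → positive
  λ: 179 + 22.5213/60 = 179.375355
  E → positive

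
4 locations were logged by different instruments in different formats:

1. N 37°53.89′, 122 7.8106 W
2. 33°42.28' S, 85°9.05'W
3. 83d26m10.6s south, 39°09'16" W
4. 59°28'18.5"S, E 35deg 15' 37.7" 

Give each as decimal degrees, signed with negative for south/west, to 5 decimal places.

1. 37.89817, -122.13018
2. -33.70467, -85.15083
3. -83.43628, -39.15444
4. -59.47181, 35.26047

Point 1:
  φ: 53.89′ = 0.898167°; total 37.898167
  N → positive
  Longitude: 122 + 7.8106/60 = 122.130177
  hemisphere W, so the sign is −
Point 2:
  Lat: 33 + 42.28/60 = 33.704667
  hemisphere S, so the sign is −
  Lon: 85 + 9.05/60 = 85.150833
  W → negative
Point 3:
  Latitude: 26′ + 10.6″ = 26.17667′; 83 + 26.17667/60 = 83.436278
  S ⇒ negate
  λ: 39° + 9/60 + 16/3600 = 39 + 0.150000 + 0.004444 = 39.154444
  W → negative
Point 4:
  φ: 59° + 28/60 + 18.5/3600 = 59 + 0.466667 + 0.005139 = 59.471806
  S ⇒ negate
  Lon: 35° + 15/60 + 37.7/3600 = 35 + 0.250000 + 0.010472 = 35.260472
  E ⇒ keep positive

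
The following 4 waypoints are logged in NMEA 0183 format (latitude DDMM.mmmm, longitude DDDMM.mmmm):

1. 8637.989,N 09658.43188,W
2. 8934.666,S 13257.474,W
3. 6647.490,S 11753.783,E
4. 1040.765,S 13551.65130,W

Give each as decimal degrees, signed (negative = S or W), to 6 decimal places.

1. 86.633150, -96.973865
2. -89.577767, -132.957900
3. -66.791500, 117.896383
4. -10.679417, -135.860855

Point 1:
  φ: split at 2 digits → 86° and 37.989′; 86 + 37.989/60 = 86.6331500
  N ⇒ keep positive
  Longitude: split at 3 digits → 096° and 58.43188′; 96 + 58.43188/60 = 96.9738647
  W → negative
Point 2:
  φ: degrees = first 2 digits = 89, minutes = 34.666; 89 + 34.666/60 = 89.5777667
  S ⇒ negate
  Longitude: split at 3 digits → 132° and 57.474′; 132 + 57.474/60 = 132.9579000
  W ⇒ negate
Point 3:
  Lat: degrees = first 2 digits = 66, minutes = 47.49; 66 + 47.49/60 = 66.7915000
  S → negative
  Longitude: degrees = first 3 digits = 117, minutes = 53.783; 117 + 53.783/60 = 117.8963833
  E → positive
Point 4:
  φ: degrees = first 2 digits = 10, minutes = 40.765; 10 + 40.765/60 = 10.6794167
  S → negative
  Longitude: degrees = first 3 digits = 135, minutes = 51.6513; 135 + 51.6513/60 = 135.8608550
  W → negative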